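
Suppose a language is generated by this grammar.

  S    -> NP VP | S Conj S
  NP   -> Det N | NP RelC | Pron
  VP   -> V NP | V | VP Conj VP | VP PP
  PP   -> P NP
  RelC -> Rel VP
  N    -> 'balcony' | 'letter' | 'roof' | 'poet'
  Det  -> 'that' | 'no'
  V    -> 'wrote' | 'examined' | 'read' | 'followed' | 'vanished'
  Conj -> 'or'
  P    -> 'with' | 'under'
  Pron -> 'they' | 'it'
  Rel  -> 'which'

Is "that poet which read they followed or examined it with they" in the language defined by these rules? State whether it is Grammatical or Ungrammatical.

[S [NP [NP [Det that] [N poet]] [RelC [Rel which] [VP [V read] [NP [Pron they]]]]] [VP [VP [V followed]] [Conj or] [VP [VP [V examined] [NP [Pron it]]] [PP [P with] [NP [Pron they]]]]]]
Every word is introduced by a lexical rule and the phrasal rules combine the resulting categories into a single S.

Grammatical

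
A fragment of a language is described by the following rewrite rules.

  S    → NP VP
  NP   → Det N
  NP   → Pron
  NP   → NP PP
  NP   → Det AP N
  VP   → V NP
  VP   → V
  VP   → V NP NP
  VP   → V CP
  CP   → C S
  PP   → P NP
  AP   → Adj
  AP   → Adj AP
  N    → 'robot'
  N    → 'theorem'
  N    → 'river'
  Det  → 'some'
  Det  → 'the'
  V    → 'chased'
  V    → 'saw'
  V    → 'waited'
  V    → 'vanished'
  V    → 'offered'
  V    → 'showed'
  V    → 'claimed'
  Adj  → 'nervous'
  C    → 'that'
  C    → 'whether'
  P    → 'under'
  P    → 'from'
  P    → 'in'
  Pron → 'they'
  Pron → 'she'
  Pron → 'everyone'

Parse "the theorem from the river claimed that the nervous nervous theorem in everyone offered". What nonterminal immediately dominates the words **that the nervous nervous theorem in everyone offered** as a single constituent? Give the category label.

[S [NP [NP [Det the] [N theorem]] [PP [P from] [NP [Det the] [N river]]]] [VP [V claimed] [CP [C that] [S [NP [NP [Det the] [AP [Adj nervous] [AP [Adj nervous]]] [N theorem]] [PP [P in] [NP [Pron everyone]]]] [VP [V offered]]]]]]
The span 'that the nervous nervous theorem in everyone offered' is the CP node built by CP → C S.

CP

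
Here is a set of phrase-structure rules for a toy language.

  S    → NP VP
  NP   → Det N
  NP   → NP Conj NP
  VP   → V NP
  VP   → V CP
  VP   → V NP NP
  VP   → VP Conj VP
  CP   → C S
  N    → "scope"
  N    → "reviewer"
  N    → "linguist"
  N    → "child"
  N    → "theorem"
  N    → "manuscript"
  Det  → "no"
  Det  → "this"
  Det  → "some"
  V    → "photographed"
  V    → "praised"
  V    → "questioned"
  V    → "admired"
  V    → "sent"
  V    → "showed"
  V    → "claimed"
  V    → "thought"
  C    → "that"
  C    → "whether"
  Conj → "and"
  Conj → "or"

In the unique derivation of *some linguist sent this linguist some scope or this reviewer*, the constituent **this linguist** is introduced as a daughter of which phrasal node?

VP

S
  NP
    Det: some
    N: linguist
  VP
    V: sent
    NP
      Det: this
      N: linguist
    NP
      NP
        Det: some
        N: scope
      Conj: or
      NP
        Det: this
        N: reviewer
The span 'this linguist' is the NP node built by NP → Det N.
Its mother is the VP built by VP → V NP NP.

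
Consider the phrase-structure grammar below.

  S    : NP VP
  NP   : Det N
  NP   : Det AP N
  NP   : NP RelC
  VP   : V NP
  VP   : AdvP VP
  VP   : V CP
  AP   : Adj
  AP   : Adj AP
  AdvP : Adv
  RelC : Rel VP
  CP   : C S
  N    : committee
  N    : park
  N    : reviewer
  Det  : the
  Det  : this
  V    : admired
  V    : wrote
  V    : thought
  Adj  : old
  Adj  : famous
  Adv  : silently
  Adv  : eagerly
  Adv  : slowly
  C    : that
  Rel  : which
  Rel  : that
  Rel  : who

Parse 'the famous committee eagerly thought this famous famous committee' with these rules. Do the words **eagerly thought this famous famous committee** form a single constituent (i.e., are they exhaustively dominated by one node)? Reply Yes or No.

[S [NP [Det the] [AP [Adj famous]] [N committee]] [VP [AdvP [Adv eagerly]] [VP [V thought] [NP [Det this] [AP [Adj famous] [AP [Adj famous]]] [N committee]]]]]
The words 'eagerly thought this famous famous committee' are exhaustively dominated by a single VP node (built by VP → AdvP VP), so they form a constituent.

Yes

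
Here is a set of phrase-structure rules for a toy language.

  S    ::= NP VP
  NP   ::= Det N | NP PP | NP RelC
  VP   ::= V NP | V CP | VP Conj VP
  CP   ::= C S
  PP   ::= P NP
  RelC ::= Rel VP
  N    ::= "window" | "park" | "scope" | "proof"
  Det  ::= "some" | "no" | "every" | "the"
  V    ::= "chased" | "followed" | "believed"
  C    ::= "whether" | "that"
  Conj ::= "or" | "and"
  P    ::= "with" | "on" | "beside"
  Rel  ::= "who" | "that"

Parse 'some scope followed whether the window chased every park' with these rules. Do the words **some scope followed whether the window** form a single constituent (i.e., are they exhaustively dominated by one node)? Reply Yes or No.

No

[S [NP [Det some] [N scope]] [VP [V followed] [CP [C whether] [S [NP [Det the] [N window]] [VP [V chased] [NP [Det every] [N park]]]]]]]
The smallest constituent containing 'some scope followed whether the window' is the S spanning 'some scope followed whether the window chased every park'; no single node in the tree dominates exactly the given words.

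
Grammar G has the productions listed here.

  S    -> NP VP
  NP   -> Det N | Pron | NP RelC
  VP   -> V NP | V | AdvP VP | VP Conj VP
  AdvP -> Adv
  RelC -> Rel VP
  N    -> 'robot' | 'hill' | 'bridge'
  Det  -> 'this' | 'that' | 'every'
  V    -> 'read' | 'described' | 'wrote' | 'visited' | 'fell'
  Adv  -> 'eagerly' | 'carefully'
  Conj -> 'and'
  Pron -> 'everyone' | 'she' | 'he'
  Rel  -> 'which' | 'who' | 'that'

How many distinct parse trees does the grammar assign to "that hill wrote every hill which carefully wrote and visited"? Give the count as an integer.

3

Two of the 3 distinct bracketings:
[S [NP [Det that] [N hill]] [VP [V wrote] [NP [NP [Det every] [N hill]] [RelC [Rel which] [VP [AdvP [Adv carefully]] [VP [VP [V wrote]] [Conj and] [VP [V visited]]]]]]]]
[S [NP [Det that] [N hill]] [VP [V wrote] [NP [NP [Det every] [N hill]] [RelC [Rel which] [VP [VP [AdvP [Adv carefully]] [VP [V wrote]]] [Conj and] [VP [V visited]]]]]]]
The trees differ in how a recursive rule is bracketed over the same span.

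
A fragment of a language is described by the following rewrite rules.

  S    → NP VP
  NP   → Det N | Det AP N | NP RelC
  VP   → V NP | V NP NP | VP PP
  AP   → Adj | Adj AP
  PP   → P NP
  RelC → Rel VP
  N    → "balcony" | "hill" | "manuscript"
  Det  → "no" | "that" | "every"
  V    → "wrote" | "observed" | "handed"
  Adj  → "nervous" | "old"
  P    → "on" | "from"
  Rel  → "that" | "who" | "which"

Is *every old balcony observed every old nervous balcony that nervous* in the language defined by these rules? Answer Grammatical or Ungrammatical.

For S → NP VP, the only prefix that parses as NP is 'every old balcony', but the remainder 'observed every old nervous balcony that nervous' is not a VP under these rules.

Ungrammatical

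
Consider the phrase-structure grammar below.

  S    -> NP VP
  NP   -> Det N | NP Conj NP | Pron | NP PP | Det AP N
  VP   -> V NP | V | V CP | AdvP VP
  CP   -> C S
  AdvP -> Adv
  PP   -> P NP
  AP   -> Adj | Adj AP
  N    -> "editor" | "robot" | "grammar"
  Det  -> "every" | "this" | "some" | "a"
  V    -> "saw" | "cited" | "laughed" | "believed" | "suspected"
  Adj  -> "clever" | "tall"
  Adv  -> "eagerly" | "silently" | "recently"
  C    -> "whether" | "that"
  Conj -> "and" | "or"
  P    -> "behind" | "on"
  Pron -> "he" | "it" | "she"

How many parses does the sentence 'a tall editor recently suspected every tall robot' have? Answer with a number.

1

[S [NP [Det a] [AP [Adj tall]] [N editor]] [VP [AdvP [Adv recently]] [VP [V suspected] [NP [Det every] [AP [Adj tall]] [N robot]]]]]
No rule offers an alternative attachment or grouping for any span, so this is the only derivation.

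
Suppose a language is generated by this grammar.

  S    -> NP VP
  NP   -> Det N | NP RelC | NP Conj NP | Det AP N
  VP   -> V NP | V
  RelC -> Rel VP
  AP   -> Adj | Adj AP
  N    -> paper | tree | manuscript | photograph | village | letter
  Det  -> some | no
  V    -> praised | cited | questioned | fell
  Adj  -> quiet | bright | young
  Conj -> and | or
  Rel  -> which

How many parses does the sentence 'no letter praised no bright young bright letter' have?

[S [NP [Det no] [N letter]] [VP [V praised] [NP [Det no] [AP [Adj bright] [AP [Adj young] [AP [Adj bright]]]] [N letter]]]]
No rule offers an alternative attachment or grouping for any span, so this is the only derivation.

1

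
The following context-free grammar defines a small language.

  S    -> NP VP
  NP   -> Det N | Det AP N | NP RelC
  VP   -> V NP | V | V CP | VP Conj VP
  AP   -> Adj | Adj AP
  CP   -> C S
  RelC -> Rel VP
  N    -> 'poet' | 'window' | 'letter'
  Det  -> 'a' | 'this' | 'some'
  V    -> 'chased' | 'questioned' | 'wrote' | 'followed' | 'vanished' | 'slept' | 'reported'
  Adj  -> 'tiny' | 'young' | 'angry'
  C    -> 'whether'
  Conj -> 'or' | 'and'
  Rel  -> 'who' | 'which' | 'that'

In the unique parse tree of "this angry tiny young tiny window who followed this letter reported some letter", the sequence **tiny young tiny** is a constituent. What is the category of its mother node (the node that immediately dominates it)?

AP

[S [NP [NP [Det this] [AP [Adj angry] [AP [Adj tiny] [AP [Adj young] [AP [Adj tiny]]]]] [N window]] [RelC [Rel who] [VP [V followed] [NP [Det this] [N letter]]]]] [VP [V reported] [NP [Det some] [N letter]]]]
The span 'tiny young tiny' is the AP node built by AP → Adj AP.
Its mother is the AP built by AP → Adj AP.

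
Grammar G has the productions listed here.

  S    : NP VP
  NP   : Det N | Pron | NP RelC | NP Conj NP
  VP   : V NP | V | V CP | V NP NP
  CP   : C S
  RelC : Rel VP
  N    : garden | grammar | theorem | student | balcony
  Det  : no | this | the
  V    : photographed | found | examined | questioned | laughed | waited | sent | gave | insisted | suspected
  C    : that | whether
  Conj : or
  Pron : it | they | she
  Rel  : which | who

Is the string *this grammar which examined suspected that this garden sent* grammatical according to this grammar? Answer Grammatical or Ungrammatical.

Grammatical

[S [NP [NP [Det this] [N grammar]] [RelC [Rel which] [VP [V examined]]]] [VP [V suspected] [CP [C that] [S [NP [Det this] [N garden]] [VP [V sent]]]]]]
The bracketing above is licensed at every node by one of the given productions, with S at the root.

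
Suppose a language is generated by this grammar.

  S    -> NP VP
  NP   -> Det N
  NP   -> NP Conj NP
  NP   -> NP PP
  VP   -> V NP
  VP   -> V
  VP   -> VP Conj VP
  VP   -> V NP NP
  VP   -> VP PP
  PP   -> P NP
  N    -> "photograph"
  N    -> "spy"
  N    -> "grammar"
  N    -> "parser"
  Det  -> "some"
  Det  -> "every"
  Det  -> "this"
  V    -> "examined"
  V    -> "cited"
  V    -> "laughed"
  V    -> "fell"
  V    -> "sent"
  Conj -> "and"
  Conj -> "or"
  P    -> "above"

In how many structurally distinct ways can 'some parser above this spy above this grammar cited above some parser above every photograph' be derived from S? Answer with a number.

Two of the 4 distinct bracketings:
[S [NP [NP [Det some] [N parser]] [PP [P above] [NP [NP [Det this] [N spy]] [PP [P above] [NP [Det this] [N grammar]]]]]] [VP [VP [V cited]] [PP [P above] [NP [NP [Det some] [N parser]] [PP [P above] [NP [Det every] [N photograph]]]]]]]
[S [NP [NP [Det some] [N parser]] [PP [P above] [NP [NP [Det this] [N spy]] [PP [P above] [NP [Det this] [N grammar]]]]]] [VP [VP [VP [V cited]] [PP [P above] [NP [Det some] [N parser]]]] [PP [P above] [NP [Det every] [N photograph]]]]]
The trees differ in how a recursive rule is bracketed over the same span.

4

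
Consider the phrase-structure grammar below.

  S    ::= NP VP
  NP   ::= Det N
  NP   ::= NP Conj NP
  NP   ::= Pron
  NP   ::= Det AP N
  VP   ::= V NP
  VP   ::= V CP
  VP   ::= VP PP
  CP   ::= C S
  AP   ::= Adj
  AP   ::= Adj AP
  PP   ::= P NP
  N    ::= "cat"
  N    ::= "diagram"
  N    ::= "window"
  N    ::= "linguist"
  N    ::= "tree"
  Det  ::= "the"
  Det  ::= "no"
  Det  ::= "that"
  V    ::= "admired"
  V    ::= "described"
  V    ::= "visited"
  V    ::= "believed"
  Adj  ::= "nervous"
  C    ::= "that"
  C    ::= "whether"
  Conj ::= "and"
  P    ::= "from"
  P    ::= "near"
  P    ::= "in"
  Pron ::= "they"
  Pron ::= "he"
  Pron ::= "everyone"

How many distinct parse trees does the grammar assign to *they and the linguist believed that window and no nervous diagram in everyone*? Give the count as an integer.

[S [NP [NP [Pron they]] [Conj and] [NP [Det the] [N linguist]]] [VP [VP [V believed] [NP [NP [Det that] [N window]] [Conj and] [NP [Det no] [AP [Adj nervous]] [N diagram]]]] [PP [P in] [NP [Pron everyone]]]]]
No rule offers an alternative attachment or grouping for any span, so this is the only derivation.

1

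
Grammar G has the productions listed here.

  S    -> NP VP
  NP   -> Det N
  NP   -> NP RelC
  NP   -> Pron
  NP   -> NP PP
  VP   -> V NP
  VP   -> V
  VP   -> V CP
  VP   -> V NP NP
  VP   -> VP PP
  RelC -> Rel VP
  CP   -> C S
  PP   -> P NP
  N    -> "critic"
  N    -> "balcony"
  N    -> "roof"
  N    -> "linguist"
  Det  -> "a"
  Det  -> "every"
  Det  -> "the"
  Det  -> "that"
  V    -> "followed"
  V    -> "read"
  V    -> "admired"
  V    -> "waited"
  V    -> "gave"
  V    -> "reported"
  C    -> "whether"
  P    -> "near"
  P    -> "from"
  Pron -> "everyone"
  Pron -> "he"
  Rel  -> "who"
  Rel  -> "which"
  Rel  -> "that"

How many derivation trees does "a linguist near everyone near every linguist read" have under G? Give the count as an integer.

2

The two bracketings:
[S [NP [NP [Det a] [N linguist]] [PP [P near] [NP [NP [Pron everyone]] [PP [P near] [NP [Det every] [N linguist]]]]]] [VP [V read]]]
[S [NP [NP [NP [Det a] [N linguist]] [PP [P near] [NP [Pron everyone]]]] [PP [P near] [NP [Det every] [N linguist]]]] [VP [V read]]]
The trees differ in how a recursive rule is bracketed over the same span.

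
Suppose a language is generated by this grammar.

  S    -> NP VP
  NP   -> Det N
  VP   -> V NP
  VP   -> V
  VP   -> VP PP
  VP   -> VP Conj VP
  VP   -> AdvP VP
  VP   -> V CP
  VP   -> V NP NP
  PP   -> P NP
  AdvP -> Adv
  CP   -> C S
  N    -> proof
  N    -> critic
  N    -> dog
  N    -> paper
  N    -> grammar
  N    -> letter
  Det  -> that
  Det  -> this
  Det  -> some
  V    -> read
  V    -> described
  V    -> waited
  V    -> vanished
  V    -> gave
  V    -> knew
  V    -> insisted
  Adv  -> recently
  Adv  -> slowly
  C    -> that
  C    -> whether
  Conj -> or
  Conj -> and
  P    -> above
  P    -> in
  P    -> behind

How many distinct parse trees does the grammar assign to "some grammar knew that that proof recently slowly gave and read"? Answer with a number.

Two of the 4 distinct bracketings:
[S [NP [Det some] [N grammar]] [VP [VP [V knew] [CP [C that] [S [NP [Det that] [N proof]] [VP [AdvP [Adv recently]] [VP [AdvP [Adv slowly]] [VP [V gave]]]]]]] [Conj and] [VP [V read]]]]
[S [NP [Det some] [N grammar]] [VP [V knew] [CP [C that] [S [NP [Det that] [N proof]] [VP [VP [AdvP [Adv recently]] [VP [AdvP [Adv slowly]] [VP [V gave]]]] [Conj and] [VP [V read]]]]]]]
The trees differ in how a recursive rule is bracketed over the same span.

4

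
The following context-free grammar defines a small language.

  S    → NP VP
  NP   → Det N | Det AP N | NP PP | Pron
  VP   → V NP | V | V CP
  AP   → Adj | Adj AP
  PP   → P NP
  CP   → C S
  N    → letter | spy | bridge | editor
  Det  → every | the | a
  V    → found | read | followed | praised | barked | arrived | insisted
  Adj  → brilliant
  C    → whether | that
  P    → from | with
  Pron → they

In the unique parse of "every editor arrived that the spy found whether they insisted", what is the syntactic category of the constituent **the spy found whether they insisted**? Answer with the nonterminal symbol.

S

[S [NP [Det every] [N editor]] [VP [V arrived] [CP [C that] [S [NP [Det the] [N spy]] [VP [V found] [CP [C whether] [S [NP [Pron they]] [VP [V insisted]]]]]]]]]
The span 'the spy found whether they insisted' is the S node built by S → NP VP.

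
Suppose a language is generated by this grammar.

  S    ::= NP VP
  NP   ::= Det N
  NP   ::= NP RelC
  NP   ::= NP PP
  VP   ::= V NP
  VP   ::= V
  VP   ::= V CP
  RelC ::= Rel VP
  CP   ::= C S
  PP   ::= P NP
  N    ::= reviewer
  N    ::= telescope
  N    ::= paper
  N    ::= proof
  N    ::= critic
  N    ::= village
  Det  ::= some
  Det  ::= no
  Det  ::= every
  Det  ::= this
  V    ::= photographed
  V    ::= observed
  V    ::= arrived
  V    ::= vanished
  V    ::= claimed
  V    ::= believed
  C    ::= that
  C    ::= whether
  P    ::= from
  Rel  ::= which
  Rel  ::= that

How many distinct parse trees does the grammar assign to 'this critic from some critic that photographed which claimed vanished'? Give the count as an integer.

3

Two of the 3 distinct bracketings:
[S [NP [NP [NP [NP [Det this] [N critic]] [PP [P from] [NP [Det some] [N critic]]]] [RelC [Rel that] [VP [V photographed]]]] [RelC [Rel which] [VP [V claimed]]]] [VP [V vanished]]]
[S [NP [NP [NP [Det this] [N critic]] [PP [P from] [NP [NP [Det some] [N critic]] [RelC [Rel that] [VP [V photographed]]]]]] [RelC [Rel which] [VP [V claimed]]]] [VP [V vanished]]]
The trees differ in how a recursive rule is bracketed over the same span.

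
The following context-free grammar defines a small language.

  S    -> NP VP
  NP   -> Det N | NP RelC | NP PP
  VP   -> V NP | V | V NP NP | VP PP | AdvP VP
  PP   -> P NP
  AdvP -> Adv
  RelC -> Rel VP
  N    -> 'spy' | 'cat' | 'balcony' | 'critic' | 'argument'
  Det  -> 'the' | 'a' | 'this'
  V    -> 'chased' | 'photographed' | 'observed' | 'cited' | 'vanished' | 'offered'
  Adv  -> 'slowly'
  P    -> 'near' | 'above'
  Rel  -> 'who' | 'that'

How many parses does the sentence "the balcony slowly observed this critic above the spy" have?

3

Two of the 3 distinct bracketings:
[S [NP [Det the] [N balcony]] [VP [VP [AdvP [Adv slowly]] [VP [V observed] [NP [Det this] [N critic]]]] [PP [P above] [NP [Det the] [N spy]]]]]
[S [NP [Det the] [N balcony]] [VP [AdvP [Adv slowly]] [VP [V observed] [NP [NP [Det this] [N critic]] [PP [P above] [NP [Det the] [N spy]]]]]]]
The difference turns on whether NP → NP PP is used at the relevant span, versus an alternative expansion of NP.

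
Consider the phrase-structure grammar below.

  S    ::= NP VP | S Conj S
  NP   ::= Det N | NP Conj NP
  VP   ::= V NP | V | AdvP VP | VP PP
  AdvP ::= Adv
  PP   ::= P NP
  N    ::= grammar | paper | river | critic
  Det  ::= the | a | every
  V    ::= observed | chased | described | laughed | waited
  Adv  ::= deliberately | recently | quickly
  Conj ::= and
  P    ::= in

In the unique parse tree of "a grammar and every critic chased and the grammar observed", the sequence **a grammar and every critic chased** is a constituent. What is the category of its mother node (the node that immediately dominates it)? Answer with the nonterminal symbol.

[S [S [NP [NP [Det a] [N grammar]] [Conj and] [NP [Det every] [N critic]]] [VP [V chased]]] [Conj and] [S [NP [Det the] [N grammar]] [VP [V observed]]]]
The span 'a grammar and every critic chased' is the S node built by S → NP VP.
Its mother is the S built by S → S Conj S.

S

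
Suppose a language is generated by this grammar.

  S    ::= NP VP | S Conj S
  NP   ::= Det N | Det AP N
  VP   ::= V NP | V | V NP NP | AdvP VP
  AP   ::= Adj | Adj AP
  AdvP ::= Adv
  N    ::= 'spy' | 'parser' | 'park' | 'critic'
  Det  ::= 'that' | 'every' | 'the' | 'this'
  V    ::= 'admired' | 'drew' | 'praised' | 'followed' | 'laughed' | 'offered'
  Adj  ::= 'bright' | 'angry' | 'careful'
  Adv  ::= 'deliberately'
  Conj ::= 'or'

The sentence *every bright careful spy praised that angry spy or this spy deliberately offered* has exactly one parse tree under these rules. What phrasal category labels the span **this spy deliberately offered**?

S

S
  S
    NP
      Det: every
      AP
        Adj: bright
        AP
          Adj: careful
      N: spy
    VP
      V: praised
      NP
        Det: that
        AP
          Adj: angry
        N: spy
  Conj: or
  S
    NP
      Det: this
      N: spy
    VP
      AdvP
        Adv: deliberately
      VP
        V: offered
The span 'this spy deliberately offered' is the S node built by S → NP VP.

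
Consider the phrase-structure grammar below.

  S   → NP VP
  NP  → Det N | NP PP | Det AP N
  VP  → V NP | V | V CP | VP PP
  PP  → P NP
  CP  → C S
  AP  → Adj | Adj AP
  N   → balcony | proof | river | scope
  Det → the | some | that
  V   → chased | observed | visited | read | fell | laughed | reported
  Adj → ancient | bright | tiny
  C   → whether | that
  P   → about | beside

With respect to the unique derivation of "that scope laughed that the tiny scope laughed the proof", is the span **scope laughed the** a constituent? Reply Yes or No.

[S [NP [Det that] [N scope]] [VP [V laughed] [CP [C that] [S [NP [Det the] [AP [Adj tiny]] [N scope]] [VP [V laughed] [NP [Det the] [N proof]]]]]]]
The smallest constituent containing 'scope laughed the' is the S spanning 'the tiny scope laughed the proof'; no single node in the tree dominates exactly the given words.

No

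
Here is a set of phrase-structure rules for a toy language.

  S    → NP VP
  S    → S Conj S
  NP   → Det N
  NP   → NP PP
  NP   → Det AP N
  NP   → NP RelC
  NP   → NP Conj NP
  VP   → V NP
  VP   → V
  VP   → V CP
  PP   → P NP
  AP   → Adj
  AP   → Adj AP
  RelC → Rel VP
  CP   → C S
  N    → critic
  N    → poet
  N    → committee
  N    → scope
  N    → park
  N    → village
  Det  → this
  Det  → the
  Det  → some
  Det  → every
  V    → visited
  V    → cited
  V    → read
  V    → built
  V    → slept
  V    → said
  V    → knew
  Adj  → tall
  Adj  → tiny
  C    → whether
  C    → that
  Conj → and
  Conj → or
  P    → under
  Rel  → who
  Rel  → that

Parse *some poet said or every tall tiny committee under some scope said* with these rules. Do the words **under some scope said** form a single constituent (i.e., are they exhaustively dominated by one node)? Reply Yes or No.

[S [S [NP [Det some] [N poet]] [VP [V said]]] [Conj or] [S [NP [NP [Det every] [AP [Adj tall] [AP [Adj tiny]]] [N committee]] [PP [P under] [NP [Det some] [N scope]]]] [VP [V said]]]]
The smallest constituent containing 'under some scope said' is the S spanning 'every tall tiny committee under some scope said'; no single node in the tree dominates exactly the given words.

No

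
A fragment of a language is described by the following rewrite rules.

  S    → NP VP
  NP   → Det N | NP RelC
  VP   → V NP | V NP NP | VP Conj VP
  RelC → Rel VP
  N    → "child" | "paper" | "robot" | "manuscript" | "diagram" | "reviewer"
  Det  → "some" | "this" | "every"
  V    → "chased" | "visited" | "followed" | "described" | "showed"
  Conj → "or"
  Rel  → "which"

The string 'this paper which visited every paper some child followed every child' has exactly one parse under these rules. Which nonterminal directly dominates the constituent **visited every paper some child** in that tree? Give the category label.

RelC

[S [NP [NP [Det this] [N paper]] [RelC [Rel which] [VP [V visited] [NP [Det every] [N paper]] [NP [Det some] [N child]]]]] [VP [V followed] [NP [Det every] [N child]]]]
The span 'visited every paper some child' is the VP node built by VP → V NP NP.
Its mother is the RelC built by RelC → Rel VP.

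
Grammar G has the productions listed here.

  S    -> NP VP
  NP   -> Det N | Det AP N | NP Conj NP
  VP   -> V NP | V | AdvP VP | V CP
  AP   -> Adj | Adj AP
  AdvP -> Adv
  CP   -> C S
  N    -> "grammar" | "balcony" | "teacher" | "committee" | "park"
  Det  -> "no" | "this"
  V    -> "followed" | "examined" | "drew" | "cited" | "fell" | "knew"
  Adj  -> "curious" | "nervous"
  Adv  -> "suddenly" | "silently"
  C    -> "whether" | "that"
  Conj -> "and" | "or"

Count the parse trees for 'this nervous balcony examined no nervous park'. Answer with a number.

[S [NP [Det this] [AP [Adj nervous]] [N balcony]] [VP [V examined] [NP [Det no] [AP [Adj nervous]] [N park]]]]
No rule offers an alternative attachment or grouping for any span, so this is the only derivation.

1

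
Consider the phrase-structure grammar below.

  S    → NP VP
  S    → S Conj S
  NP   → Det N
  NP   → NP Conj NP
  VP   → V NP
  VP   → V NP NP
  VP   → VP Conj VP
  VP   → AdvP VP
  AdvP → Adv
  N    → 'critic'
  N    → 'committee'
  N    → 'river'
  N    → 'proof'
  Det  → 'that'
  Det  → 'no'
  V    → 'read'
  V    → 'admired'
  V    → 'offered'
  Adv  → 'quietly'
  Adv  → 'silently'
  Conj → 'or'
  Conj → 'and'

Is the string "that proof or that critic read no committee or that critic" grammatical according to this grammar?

Grammatical

S
  NP
    NP
      Det: that
      N: proof
    Conj: or
    NP
      Det: that
      N: critic
  VP
    V: read
    NP
      NP
        Det: no
        N: committee
      Conj: or
      NP
        Det: that
        N: critic
The bracketing above is licensed at every node by one of the given productions, with S at the root.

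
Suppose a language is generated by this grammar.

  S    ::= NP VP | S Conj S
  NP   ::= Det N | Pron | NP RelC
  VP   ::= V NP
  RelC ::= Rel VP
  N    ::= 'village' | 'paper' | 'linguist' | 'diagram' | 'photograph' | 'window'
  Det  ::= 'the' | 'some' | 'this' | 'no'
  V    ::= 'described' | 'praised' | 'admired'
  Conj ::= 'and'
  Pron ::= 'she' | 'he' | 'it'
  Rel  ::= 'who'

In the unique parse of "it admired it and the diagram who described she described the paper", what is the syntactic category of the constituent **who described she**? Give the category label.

RelC

S
  S
    NP
      Pron: it
    VP
      V: admired
      NP
        Pron: it
  Conj: and
  S
    NP
      NP
        Det: the
        N: diagram
      RelC
        Rel: who
        VP
          V: described
          NP
            Pron: she
    VP
      V: described
      NP
        Det: the
        N: paper
The span 'who described she' is the RelC node built by RelC → Rel VP.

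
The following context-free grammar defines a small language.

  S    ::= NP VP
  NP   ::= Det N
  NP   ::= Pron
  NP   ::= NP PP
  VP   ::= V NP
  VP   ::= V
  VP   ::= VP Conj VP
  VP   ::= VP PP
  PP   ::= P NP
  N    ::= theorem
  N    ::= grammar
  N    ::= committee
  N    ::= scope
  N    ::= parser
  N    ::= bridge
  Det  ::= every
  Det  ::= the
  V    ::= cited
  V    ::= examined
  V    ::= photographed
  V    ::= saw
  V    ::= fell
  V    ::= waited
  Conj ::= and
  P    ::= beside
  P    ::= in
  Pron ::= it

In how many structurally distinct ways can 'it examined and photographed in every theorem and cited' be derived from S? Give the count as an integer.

3

Two of the 3 distinct bracketings:
[S [NP [Pron it]] [VP [VP [V examined]] [Conj and] [VP [VP [VP [V photographed]] [PP [P in] [NP [Det every] [N theorem]]]] [Conj and] [VP [V cited]]]]]
[S [NP [Pron it]] [VP [VP [VP [V examined]] [Conj and] [VP [VP [V photographed]] [PP [P in] [NP [Det every] [N theorem]]]]] [Conj and] [VP [V cited]]]]
The trees differ in how a recursive rule is bracketed over the same span.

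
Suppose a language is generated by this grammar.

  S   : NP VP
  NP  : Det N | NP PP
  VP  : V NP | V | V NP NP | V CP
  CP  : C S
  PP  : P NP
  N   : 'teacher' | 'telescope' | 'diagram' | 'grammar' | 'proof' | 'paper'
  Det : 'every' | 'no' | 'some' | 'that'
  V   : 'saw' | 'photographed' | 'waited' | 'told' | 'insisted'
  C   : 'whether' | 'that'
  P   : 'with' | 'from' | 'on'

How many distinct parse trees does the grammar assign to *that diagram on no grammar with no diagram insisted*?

2

The two bracketings:
[S [NP [NP [Det that] [N diagram]] [PP [P on] [NP [NP [Det no] [N grammar]] [PP [P with] [NP [Det no] [N diagram]]]]]] [VP [V insisted]]]
[S [NP [NP [NP [Det that] [N diagram]] [PP [P on] [NP [Det no] [N grammar]]]] [PP [P with] [NP [Det no] [N diagram]]]] [VP [V insisted]]]
The trees differ in how a recursive rule is bracketed over the same span.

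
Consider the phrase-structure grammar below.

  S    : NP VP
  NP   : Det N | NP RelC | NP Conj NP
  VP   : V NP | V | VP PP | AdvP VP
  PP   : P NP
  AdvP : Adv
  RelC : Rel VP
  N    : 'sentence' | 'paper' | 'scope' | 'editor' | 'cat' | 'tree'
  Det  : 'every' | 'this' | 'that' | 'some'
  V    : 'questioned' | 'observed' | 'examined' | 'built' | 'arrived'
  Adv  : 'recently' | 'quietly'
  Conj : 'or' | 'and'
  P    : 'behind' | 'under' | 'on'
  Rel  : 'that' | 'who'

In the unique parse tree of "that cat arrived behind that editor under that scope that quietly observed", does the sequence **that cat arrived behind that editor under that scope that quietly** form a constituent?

[S [NP [Det that] [N cat]] [VP [VP [VP [V arrived]] [PP [P behind] [NP [Det that] [N editor]]]] [PP [P under] [NP [NP [Det that] [N scope]] [RelC [Rel that] [VP [AdvP [Adv quietly]] [VP [V observed]]]]]]]]
The smallest constituent containing 'that cat arrived behind that editor under that scope that quietly' is the S spanning 'that cat arrived behind that editor under that scope that quietly observed'; no single node in the tree dominates exactly the given words.

No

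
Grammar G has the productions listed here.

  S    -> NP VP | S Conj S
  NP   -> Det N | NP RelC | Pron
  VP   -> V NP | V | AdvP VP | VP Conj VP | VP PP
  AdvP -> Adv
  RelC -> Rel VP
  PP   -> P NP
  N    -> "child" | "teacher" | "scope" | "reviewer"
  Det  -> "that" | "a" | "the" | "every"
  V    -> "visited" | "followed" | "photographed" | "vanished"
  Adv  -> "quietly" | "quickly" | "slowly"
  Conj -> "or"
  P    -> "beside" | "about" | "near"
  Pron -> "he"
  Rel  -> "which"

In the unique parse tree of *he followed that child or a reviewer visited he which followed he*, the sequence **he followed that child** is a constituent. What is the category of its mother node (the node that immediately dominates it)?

[S [S [NP [Pron he]] [VP [V followed] [NP [Det that] [N child]]]] [Conj or] [S [NP [Det a] [N reviewer]] [VP [V visited] [NP [NP [Pron he]] [RelC [Rel which] [VP [V followed] [NP [Pron he]]]]]]]]
The span 'he followed that child' is the S node built by S → NP VP.
Its mother is the S built by S → S Conj S.

S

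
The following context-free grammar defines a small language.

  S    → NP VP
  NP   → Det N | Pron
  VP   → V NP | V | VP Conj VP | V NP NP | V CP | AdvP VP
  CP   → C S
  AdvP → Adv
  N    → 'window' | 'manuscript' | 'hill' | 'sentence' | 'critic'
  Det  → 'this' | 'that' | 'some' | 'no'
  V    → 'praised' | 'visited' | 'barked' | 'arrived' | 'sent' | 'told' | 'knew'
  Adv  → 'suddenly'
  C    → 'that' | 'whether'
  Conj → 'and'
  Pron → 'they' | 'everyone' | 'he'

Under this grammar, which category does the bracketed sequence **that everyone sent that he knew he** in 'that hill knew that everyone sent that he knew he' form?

[S [NP [Det that] [N hill]] [VP [V knew] [CP [C that] [S [NP [Pron everyone]] [VP [V sent] [CP [C that] [S [NP [Pron he]] [VP [V knew] [NP [Pron he]]]]]]]]]]
The span 'that everyone sent that he knew he' is the CP node built by CP → C S.

CP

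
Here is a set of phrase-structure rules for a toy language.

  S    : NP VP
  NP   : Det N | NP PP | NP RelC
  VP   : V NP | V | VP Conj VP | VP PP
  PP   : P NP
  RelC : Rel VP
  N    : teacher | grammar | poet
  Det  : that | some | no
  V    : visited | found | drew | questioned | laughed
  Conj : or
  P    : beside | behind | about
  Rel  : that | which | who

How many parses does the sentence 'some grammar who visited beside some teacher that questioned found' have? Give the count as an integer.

Two of the 4 distinct bracketings:
[S [NP [NP [NP [Det some] [N grammar]] [RelC [Rel who] [VP [V visited]]]] [PP [P beside] [NP [NP [Det some] [N teacher]] [RelC [Rel that] [VP [V questioned]]]]]] [VP [V found]]]
[S [NP [NP [Det some] [N grammar]] [RelC [Rel who] [VP [VP [V visited]] [PP [P beside] [NP [NP [Det some] [N teacher]] [RelC [Rel that] [VP [V questioned]]]]]]]] [VP [V found]]]
The difference turns on whether NP → NP PP is used at the relevant span, versus an alternative expansion of NP.

4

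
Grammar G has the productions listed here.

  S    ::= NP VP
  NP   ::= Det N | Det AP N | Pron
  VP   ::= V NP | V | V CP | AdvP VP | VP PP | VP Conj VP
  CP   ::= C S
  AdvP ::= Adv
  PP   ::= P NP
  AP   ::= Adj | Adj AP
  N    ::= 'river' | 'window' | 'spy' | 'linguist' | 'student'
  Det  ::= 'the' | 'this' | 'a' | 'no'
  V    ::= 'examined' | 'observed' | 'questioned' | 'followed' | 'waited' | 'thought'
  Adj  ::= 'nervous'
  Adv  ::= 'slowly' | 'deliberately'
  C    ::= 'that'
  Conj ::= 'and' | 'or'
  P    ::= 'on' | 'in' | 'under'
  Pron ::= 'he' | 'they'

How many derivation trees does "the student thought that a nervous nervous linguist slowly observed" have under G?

[S [NP [Det the] [N student]] [VP [V thought] [CP [C that] [S [NP [Det a] [AP [Adj nervous] [AP [Adj nervous]]] [N linguist]] [VP [AdvP [Adv slowly]] [VP [V observed]]]]]]]
No rule offers an alternative attachment or grouping for any span, so this is the only derivation.

1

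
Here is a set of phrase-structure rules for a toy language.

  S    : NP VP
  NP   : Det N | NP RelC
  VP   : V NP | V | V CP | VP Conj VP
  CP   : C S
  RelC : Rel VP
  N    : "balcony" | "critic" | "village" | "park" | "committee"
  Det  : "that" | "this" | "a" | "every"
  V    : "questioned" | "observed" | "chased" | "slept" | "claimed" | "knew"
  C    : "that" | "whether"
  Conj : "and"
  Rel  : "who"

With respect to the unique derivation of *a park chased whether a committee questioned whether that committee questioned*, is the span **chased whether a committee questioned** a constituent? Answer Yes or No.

[S [NP [Det a] [N park]] [VP [V chased] [CP [C whether] [S [NP [Det a] [N committee]] [VP [V questioned] [CP [C whether] [S [NP [Det that] [N committee]] [VP [V questioned]]]]]]]]]
The smallest constituent containing 'chased whether a committee questioned' is the VP spanning 'chased whether a committee questioned whether that committee questioned'; no single node in the tree dominates exactly the given words.

No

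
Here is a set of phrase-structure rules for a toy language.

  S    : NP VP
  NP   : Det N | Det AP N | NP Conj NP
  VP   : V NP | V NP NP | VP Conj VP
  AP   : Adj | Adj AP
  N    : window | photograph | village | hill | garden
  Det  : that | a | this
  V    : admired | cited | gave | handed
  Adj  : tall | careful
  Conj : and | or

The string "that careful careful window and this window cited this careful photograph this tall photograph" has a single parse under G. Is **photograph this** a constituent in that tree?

No

[S [NP [NP [Det that] [AP [Adj careful] [AP [Adj careful]]] [N window]] [Conj and] [NP [Det this] [N window]]] [VP [V cited] [NP [Det this] [AP [Adj careful]] [N photograph]] [NP [Det this] [AP [Adj tall]] [N photograph]]]]
The smallest constituent containing 'photograph this' is the VP spanning 'cited this careful photograph this tall photograph'; no single node in the tree dominates exactly the given words.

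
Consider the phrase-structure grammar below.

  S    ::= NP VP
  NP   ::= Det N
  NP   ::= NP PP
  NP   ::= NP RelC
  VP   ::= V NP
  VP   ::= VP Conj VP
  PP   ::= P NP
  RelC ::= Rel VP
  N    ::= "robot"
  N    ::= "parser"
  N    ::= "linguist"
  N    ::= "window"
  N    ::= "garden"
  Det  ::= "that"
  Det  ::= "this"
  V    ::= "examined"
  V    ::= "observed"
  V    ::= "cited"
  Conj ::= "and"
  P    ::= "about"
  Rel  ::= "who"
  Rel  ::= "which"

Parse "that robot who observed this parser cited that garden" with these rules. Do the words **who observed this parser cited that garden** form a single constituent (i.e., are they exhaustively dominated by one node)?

[S [NP [NP [Det that] [N robot]] [RelC [Rel who] [VP [V observed] [NP [Det this] [N parser]]]]] [VP [V cited] [NP [Det that] [N garden]]]]
The smallest constituent containing 'who observed this parser cited that garden' is the S spanning 'that robot who observed this parser cited that garden'; no single node in the tree dominates exactly the given words.

No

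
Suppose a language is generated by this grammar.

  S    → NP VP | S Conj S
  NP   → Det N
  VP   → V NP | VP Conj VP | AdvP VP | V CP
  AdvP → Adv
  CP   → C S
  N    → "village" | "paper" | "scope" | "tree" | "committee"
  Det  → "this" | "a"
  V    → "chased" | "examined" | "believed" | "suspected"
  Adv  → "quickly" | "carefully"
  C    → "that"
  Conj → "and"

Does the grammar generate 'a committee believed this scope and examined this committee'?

[S [NP [Det a] [N committee]] [VP [VP [V believed] [NP [Det this] [N scope]]] [Conj and] [VP [V examined] [NP [Det this] [N committee]]]]]
Each bracket corresponds to one application of a listed rule, so the string is derivable from S.

Grammatical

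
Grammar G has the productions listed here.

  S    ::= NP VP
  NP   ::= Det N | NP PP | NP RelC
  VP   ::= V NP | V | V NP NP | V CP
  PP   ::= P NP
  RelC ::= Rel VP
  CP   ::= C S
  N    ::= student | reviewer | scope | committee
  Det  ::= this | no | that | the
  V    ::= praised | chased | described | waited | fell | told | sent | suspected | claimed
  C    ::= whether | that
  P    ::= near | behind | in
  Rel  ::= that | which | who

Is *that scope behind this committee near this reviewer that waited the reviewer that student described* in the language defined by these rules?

Grammatical

S
  NP
    NP
      Det: that
      N: scope
    PP
      P: behind
      NP
        NP
          Det: this
          N: committee
        PP
          P: near
          NP
            NP
              Det: this
              N: reviewer
            RelC
              Rel: that
              VP
                V: waited
                NP
                  Det: the
                  N: reviewer
                NP
                  Det: that
                  N: student
  VP
    V: described
Every word is introduced by a lexical rule and the phrasal rules combine the resulting categories into a single S.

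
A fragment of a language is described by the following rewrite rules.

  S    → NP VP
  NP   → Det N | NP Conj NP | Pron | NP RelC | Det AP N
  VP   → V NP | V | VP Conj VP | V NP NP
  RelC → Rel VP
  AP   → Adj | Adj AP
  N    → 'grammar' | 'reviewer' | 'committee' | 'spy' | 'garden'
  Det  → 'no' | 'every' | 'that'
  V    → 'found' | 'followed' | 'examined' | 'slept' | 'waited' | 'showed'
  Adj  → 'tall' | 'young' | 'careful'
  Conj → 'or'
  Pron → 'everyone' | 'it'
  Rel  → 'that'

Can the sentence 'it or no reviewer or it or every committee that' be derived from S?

For S → NP VP, every NP-prefix leaves a non-VP remainder: after 'it' the remainder is not a VP; after 'it or no reviewer' the remainder is not a VP; after 'it or no reviewer or it' the remainder is not a VP (and 1 more).

Ungrammatical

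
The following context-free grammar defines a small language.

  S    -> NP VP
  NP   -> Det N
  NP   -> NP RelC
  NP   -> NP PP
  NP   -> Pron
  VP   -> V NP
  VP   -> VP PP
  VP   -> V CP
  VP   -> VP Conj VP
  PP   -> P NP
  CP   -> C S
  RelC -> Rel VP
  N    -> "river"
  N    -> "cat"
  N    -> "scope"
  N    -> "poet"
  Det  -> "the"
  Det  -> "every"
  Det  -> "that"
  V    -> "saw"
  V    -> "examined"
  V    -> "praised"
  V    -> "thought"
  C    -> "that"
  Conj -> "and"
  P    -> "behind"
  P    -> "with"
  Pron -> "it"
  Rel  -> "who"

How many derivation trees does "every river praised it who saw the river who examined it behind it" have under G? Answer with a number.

Two of the 10 distinct bracketings:
[S [NP [Det every] [N river]] [VP [V praised] [NP [NP [Pron it]] [RelC [Rel who] [VP [V saw] [NP [NP [Det the] [N river]] [RelC [Rel who] [VP [V examined] [NP [NP [Pron it]] [PP [P behind] [NP [Pron it]]]]]]]]]]]]
[S [NP [Det every] [N river]] [VP [V praised] [NP [NP [Pron it]] [RelC [Rel who] [VP [V saw] [NP [NP [Det the] [N river]] [RelC [Rel who] [VP [VP [V examined] [NP [Pron it]]] [PP [P behind] [NP [Pron it]]]]]]]]]]]
The difference turns on whether NP → NP PP is used at the relevant span, versus an alternative expansion of NP.

10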